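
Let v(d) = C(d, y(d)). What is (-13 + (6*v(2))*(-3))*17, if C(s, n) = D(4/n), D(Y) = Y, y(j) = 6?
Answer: -425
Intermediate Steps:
C(s, n) = 4/n
v(d) = 2/3 (v(d) = 4/6 = 4*(1/6) = 2/3)
(-13 + (6*v(2))*(-3))*17 = (-13 + (6*(2/3))*(-3))*17 = (-13 + 4*(-3))*17 = (-13 - 12)*17 = -25*17 = -425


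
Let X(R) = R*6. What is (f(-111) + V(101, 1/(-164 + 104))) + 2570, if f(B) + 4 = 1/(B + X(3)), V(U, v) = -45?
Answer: 234452/93 ≈ 2521.0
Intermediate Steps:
X(R) = 6*R
f(B) = -4 + 1/(18 + B) (f(B) = -4 + 1/(B + 6*3) = -4 + 1/(B + 18) = -4 + 1/(18 + B))
(f(-111) + V(101, 1/(-164 + 104))) + 2570 = ((-71 - 4*(-111))/(18 - 111) - 45) + 2570 = ((-71 + 444)/(-93) - 45) + 2570 = (-1/93*373 - 45) + 2570 = (-373/93 - 45) + 2570 = -4558/93 + 2570 = 234452/93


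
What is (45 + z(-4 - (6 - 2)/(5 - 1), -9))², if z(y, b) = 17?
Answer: 3844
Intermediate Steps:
(45 + z(-4 - (6 - 2)/(5 - 1), -9))² = (45 + 17)² = 62² = 3844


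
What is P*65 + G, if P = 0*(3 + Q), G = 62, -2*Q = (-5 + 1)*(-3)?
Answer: 62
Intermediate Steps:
Q = -6 (Q = -(-5 + 1)*(-3)/2 = -(-2)*(-3) = -½*12 = -6)
P = 0 (P = 0*(3 - 6) = 0*(-3) = 0)
P*65 + G = 0*65 + 62 = 0 + 62 = 62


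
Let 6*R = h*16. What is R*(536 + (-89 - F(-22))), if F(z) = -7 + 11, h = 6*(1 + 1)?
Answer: 14176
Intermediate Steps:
h = 12 (h = 6*2 = 12)
F(z) = 4
R = 32 (R = (12*16)/6 = (1/6)*192 = 32)
R*(536 + (-89 - F(-22))) = 32*(536 + (-89 - 1*4)) = 32*(536 + (-89 - 4)) = 32*(536 - 93) = 32*443 = 14176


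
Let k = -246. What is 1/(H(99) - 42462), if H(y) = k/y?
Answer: -33/1401328 ≈ -2.3549e-5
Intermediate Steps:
H(y) = -246/y
1/(H(99) - 42462) = 1/(-246/99 - 42462) = 1/(-246*1/99 - 42462) = 1/(-82/33 - 42462) = 1/(-1401328/33) = -33/1401328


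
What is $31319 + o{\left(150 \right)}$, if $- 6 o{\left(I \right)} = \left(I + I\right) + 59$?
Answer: $\frac{187555}{6} \approx 31259.0$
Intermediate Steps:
$o{\left(I \right)} = - \frac{59}{6} - \frac{I}{3}$ ($o{\left(I \right)} = - \frac{\left(I + I\right) + 59}{6} = - \frac{2 I + 59}{6} = - \frac{59 + 2 I}{6} = - \frac{59}{6} - \frac{I}{3}$)
$31319 + o{\left(150 \right)} = 31319 - \frac{359}{6} = \frac{187555}{6}$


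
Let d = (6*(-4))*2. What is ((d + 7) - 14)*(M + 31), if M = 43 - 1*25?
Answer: -2695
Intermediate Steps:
M = 18 (M = 43 - 25 = 18)
d = -48 (d = -24*2 = -48)
((d + 7) - 14)*(M + 31) = ((-48 + 7) - 14)*(18 + 31) = (-41 - 14)*49 = -55*49 = -2695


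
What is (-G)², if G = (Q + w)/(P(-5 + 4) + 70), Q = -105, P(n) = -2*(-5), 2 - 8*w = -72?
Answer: 146689/102400 ≈ 1.4325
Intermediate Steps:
w = 37/4 (w = ¼ - ⅛*(-72) = ¼ + 9 = 37/4 ≈ 9.2500)
P(n) = 10
G = -383/320 (G = (-105 + 37/4)/(10 + 70) = -383/4/80 = -383/4*1/80 = -383/320 ≈ -1.1969)
(-G)² = (-1*(-383/320))² = (383/320)² = 146689/102400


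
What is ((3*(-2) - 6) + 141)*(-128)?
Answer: -16512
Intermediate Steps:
((3*(-2) - 6) + 141)*(-128) = ((-6 - 6) + 141)*(-128) = (-12 + 141)*(-128) = 129*(-128) = -16512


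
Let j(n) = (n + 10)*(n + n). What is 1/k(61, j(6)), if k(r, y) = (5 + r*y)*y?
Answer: 1/2249664 ≈ 4.4451e-7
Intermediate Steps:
j(n) = 2*n*(10 + n) (j(n) = (10 + n)*(2*n) = 2*n*(10 + n))
k(r, y) = y*(5 + r*y)
1/k(61, j(6)) = 1/((2*6*(10 + 6))*(5 + 61*(2*6*(10 + 6)))) = 1/((2*6*16)*(5 + 61*(2*6*16))) = 1/(192*(5 + 61*192)) = 1/(192*(5 + 11712)) = 1/(192*11717) = 1/2249664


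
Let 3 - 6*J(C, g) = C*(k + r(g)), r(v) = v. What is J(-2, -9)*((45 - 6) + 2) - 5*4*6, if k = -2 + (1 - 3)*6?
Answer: -2483/6 ≈ -413.83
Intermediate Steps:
k = -14 (k = -2 - 2*6 = -2 - 12 = -14)
J(C, g) = 1/2 - C*(-14 + g)/6
J(-2, -9)*((45 - 6) + 2) - 5*4*6 = (1/2 + (7/3)*(-2) - 1/6*(-2)*(-9))*((45 - 6) + 2) - 5*4*6 = (1/2 - 14/3 - 3)*(39 + 2) - 20*6 = -43/6*41 - 120 = -1763/6 - 120 = -2483/6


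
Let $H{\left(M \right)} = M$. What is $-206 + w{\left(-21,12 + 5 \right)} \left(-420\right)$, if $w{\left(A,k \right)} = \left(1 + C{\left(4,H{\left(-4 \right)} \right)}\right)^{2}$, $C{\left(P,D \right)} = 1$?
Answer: $-1886$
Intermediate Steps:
$w{\left(A,k \right)} = 4$ ($w{\left(A,k \right)} = \left(1 + 1\right)^{2} = 2^{2} = 4$)
$-206 + w{\left(-21,12 + 5 \right)} \left(-420\right) = -206 + 4 \left(-420\right) = -206 - 1680 = -1886$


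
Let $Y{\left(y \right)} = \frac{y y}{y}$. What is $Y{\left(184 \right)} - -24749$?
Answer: $24933$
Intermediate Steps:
$Y{\left(y \right)} = y$ ($Y{\left(y \right)} = \frac{y^{2}}{y} = y$)
$Y{\left(184 \right)} - -24749 = 184 - -24749 = 184 + 24749 = 24933$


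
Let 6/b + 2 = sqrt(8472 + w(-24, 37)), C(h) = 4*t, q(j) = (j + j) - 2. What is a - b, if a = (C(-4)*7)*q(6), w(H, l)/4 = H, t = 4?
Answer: 2344157/2093 - 3*sqrt(2094)/2093 ≈ 1119.9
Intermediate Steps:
w(H, l) = 4*H
q(j) = -2 + 2*j (q(j) = 2*j - 2 = -2 + 2*j)
C(h) = 16 (C(h) = 4*4 = 16)
b = 6/(-2 + 2*sqrt(2094)) (b = 6/(-2 + sqrt(8472 + 4*(-24))) = 6/(-2 + sqrt(8472 - 96)) = 6/(-2 + sqrt(8376)) = 6/(-2 + 2*sqrt(2094)) ≈ 0.067024)
a = 1120 (a = (16*7)*(-2 + 2*6) = 112*(-2 + 12) = 112*10 = 1120)
a - b = 1120 - (3/2093 + 3*sqrt(2094)/2093) = 1120 + (-3/2093 - 3*sqrt(2094)/2093) = 2344157/2093 - 3*sqrt(2094)/2093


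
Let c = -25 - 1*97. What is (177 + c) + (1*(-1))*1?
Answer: 54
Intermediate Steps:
c = -122 (c = -25 - 97 = -122)
(177 + c) + (1*(-1))*1 = (177 - 122) + (1*(-1))*1 = 55 - 1*1 = 55 - 1 = 54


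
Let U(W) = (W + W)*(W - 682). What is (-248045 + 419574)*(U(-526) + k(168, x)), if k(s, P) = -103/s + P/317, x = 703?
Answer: 11608853274061621/53256 ≈ 2.1798e+11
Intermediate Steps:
k(s, P) = -103/s + P/317 (k(s, P) = -103/s + P*(1/317) = -103/s + P/317)
U(W) = 2*W*(-682 + W) (U(W) = (2*W)*(-682 + W) = 2*W*(-682 + W))
(-248045 + 419574)*(U(-526) + k(168, x)) = (-248045 + 419574)*(2*(-526)*(-682 - 526) + (-103/168 + (1/317)*703)) = 171529*(2*(-526)*(-1208) + (-103*1/168 + 703/317)) = 171529*(1270816 + (-103/168 + 703/317)) = 171529*(1270816 + 85453/53256) = 171529*(67678662349/53256) = 11608853274061621/53256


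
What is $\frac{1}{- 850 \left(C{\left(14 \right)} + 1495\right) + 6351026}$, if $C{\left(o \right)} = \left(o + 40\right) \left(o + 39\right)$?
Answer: $\frac{1}{2647576} \approx 3.777 \cdot 10^{-7}$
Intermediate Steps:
$C{\left(o \right)} = \left(39 + o\right) \left(40 + o\right)$ ($C{\left(o \right)} = \left(40 + o\right) \left(39 + o\right) = \left(39 + o\right) \left(40 + o\right)$)
$\frac{1}{- 850 \left(C{\left(14 \right)} + 1495\right) + 6351026} = \frac{1}{- 850 \left(\left(1560 + 14^{2} + 79 \cdot 14\right) + 1495\right) + 6351026} = \frac{1}{- 850 \left(\left(1560 + 196 + 1106\right) + 1495\right) + 6351026} = \frac{1}{- 850 \left(2862 + 1495\right) + 6351026} = \frac{1}{\left(-850\right) 4357 + 6351026} = \frac{1}{-3703450 + 6351026} = \frac{1}{2647576}$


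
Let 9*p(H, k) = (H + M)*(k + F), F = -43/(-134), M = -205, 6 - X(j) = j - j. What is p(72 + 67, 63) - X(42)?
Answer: -94541/201 ≈ -470.35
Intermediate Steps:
X(j) = 6 (X(j) = 6 - (j - j) = 6 - 1*0 = 6 + 0 = 6)
F = 43/134 (F = -43*(-1/134) = 43/134 ≈ 0.32090)
p(H, k) = (-205 + H)*(43/134 + k)/9 (p(H, k) = ((H - 205)*(k + 43/134))/9 = ((-205 + H)*(43/134 + k))/9 = (-205 + H)*(43/134 + k)/9)
p(72 + 67, 63) - X(42) = (-8815/1206 - 205/9*63 + 43*(72 + 67)/1206 + (1/9)*(72 + 67)*63) - 1*6 = (-8815/1206 - 1435 + (43/1206)*139 + (1/9)*139*63) - 6 = (-8815/1206 - 1435 + 5977/1206 + 973) - 6 = -93335/201 - 6 = -94541/201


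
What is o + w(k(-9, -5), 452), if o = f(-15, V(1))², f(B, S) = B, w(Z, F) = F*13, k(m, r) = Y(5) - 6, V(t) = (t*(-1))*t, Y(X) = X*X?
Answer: 6101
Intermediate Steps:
Y(X) = X²
V(t) = -t² (V(t) = (-t)*t = -t²)
k(m, r) = 19 (k(m, r) = 5² - 6 = 25 - 6 = 19)
w(Z, F) = 13*F
o = 225 (o = (-15)² = 225)
o + w(k(-9, -5), 452) = 225 + 13*452 = 225 + 5876 = 6101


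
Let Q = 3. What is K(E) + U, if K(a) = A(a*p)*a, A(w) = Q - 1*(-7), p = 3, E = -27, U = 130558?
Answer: 130288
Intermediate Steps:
A(w) = 10 (A(w) = 3 - 1*(-7) = 3 + 7 = 10)
K(a) = 10*a
K(E) + U = 10*(-27) + 130558 = -270 + 130558 = 130288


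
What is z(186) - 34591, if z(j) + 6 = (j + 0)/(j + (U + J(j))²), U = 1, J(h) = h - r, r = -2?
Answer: -414091431/11969 ≈ -34597.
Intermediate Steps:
J(h) = 2 + h (J(h) = h - 1*(-2) = h + 2 = 2 + h)
z(j) = -6 + j/(j + (3 + j)²) (z(j) = -6 + (j + 0)/(j + (1 + (2 + j))²) = -6 + j/(j + (3 + j)²))
z(186) - 34591 = (-6*(3 + 186)² - 5*186)/(186 + (3 + 186)²) - 34591 = (-6*189² - 930)/(186 + 189²) - 34591 = (-6*35721 - 930)/(186 + 35721) - 34591 = (-214326 - 930)/35907 - 34591 = (1/35907)*(-215256) - 34591 = -71752/11969 - 34591 = -414091431/11969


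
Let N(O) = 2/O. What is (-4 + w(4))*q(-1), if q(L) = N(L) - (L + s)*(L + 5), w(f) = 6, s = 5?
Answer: -36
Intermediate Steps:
q(L) = -(5 + L)**2 + 2/L (q(L) = 2/L - (L + 5)*(L + 5) = 2/L - (5 + L)*(5 + L) = 2/L - (5 + L)**2 = -(5 + L)**2 + 2/L)
(-4 + w(4))*q(-1) = (-4 + 6)*(-25 - 1*(-1)**2 - 10*(-1) + 2/(-1)) = 2*(-25 - 1*1 + 10 + 2*(-1)) = 2*(-25 - 1 + 10 - 2) = 2*(-18) = -36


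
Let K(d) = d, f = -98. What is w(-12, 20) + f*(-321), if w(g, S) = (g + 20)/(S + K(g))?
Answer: 31459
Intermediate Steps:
w(g, S) = (20 + g)/(S + g) (w(g, S) = (g + 20)/(S + g) = (20 + g)/(S + g))
w(-12, 20) + f*(-321) = (20 - 12)/(20 - 12) - 98*(-321) = 8/8 + 31458 = (⅛)*8 + 31458 = 1 + 31458 = 31459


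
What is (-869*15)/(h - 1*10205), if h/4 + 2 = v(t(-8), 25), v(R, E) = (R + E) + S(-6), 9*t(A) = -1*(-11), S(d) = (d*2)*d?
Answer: 117315/88381 ≈ 1.3274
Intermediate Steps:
S(d) = 2*d² (S(d) = (2*d)*d = 2*d²)
t(A) = 11/9 (t(A) = (-1*(-11))/9 = (⅑)*11 = 11/9)
v(R, E) = 72 + E + R (v(R, E) = (R + E) + 2*(-6)² = (E + R) + 2*36 = (E + R) + 72 = 72 + E + R)
h = 3464/9 (h = -8 + 4*(72 + 25 + 11/9) = -8 + 4*(884/9) = -8 + 3536/9 = 3464/9 ≈ 384.89)
(-869*15)/(h - 1*10205) = (-869*15)/(3464/9 - 1*10205) = -13035/(3464/9 - 10205) = -13035/(-88381/9) = -13035*(-9/88381) = 117315/88381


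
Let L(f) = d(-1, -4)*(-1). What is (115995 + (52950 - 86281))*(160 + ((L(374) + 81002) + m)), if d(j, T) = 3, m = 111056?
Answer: 15889260760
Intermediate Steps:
L(f) = -3 (L(f) = 3*(-1) = -3)
(115995 + (52950 - 86281))*(160 + ((L(374) + 81002) + m)) = (115995 + (52950 - 86281))*(160 + ((-3 + 81002) + 111056)) = (115995 - 33331)*(160 + (80999 + 111056)) = 82664*(160 + 192055) = 82664*192215 = 15889260760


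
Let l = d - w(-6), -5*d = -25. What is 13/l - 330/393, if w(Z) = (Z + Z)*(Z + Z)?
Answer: -16993/18209 ≈ -0.93322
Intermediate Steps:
d = 5 (d = -⅕*(-25) = 5)
w(Z) = 4*Z² (w(Z) = (2*Z)*(2*Z) = 4*Z²)
l = -139 (l = 5 - 4*(-6)² = 5 - 4*36 = 5 - 1*144 = 5 - 144 = -139)
13/l - 330/393 = 13/(-139) - 330/393 = 13*(-1/139) - 330*1/393 = -13/139 - 110/131 = -16993/18209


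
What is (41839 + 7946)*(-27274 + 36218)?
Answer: 445277040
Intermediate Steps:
(41839 + 7946)*(-27274 + 36218) = 49785*8944 = 445277040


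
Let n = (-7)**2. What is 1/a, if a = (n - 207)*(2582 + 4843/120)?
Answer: -60/24859957 ≈ -2.4135e-6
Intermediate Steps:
n = 49
a = -24859957/60 (a = (49 - 207)*(2582 + 4843/120) = -158*(2582 + 4843*(1/120)) = -158*(2582 + 4843/120) = -158*314683/120 = -24859957/60 ≈ -4.1433e+5)
1/a = 1/(-24859957/60) = -60/24859957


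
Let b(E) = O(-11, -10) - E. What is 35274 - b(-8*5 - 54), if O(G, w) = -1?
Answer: 35181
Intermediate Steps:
b(E) = -1 - E
35274 - b(-8*5 - 54) = 35274 - (-1 - (-8*5 - 54)) = 35274 - (-1 - (-40 - 54)) = 35274 - (-1 - 1*(-94)) = 35274 - (-1 + 94) = 35274 - 1*93 = 35274 - 93 = 35181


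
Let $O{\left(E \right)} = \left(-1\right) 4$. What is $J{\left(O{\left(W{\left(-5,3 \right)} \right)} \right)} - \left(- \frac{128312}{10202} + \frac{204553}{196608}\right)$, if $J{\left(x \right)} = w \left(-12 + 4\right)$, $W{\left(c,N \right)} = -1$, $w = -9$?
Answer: $\frac{83778771371}{1002897408} \approx 83.537$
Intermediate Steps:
$O{\left(E \right)} = -4$
$J{\left(x \right)} = 72$ ($J{\left(x \right)} = - 9 \left(-12 + 4\right) = \left(-9\right) \left(-8\right) = 72$)
$J{\left(O{\left(W{\left(-5,3 \right)} \right)} \right)} - \left(- \frac{128312}{10202} + \frac{204553}{196608}\right) = 72 - \left(- \frac{128312}{10202} + \frac{204553}{196608}\right) = 72 - \left(\left(-128312\right) \frac{1}{10202} + 204553 \cdot \frac{1}{196608}\right) = 72 - \left(- \frac{64156}{5101} + \frac{204553}{196608}\right) = 72 - - \frac{11570157995}{1002897408} = 72 + \frac{11570157995}{1002897408} = \frac{83778771371}{1002897408}$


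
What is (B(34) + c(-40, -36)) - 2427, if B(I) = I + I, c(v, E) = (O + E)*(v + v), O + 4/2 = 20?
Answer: -919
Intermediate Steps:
O = 18 (O = -2 + 20 = 18)
c(v, E) = 2*v*(18 + E) (c(v, E) = (18 + E)*(v + v) = (18 + E)*(2*v) = 2*v*(18 + E))
B(I) = 2*I
(B(34) + c(-40, -36)) - 2427 = (2*34 + 2*(-40)*(18 - 36)) - 2427 = (68 + 2*(-40)*(-18)) - 2427 = (68 + 1440) - 2427 = 1508 - 2427 = -919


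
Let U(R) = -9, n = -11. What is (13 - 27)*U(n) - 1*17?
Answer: 109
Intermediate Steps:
(13 - 27)*U(n) - 1*17 = (13 - 27)*(-9) - 1*17 = -14*(-9) - 17 = 126 - 17 = 109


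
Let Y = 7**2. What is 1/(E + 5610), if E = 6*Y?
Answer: 1/5904 ≈ 0.00016938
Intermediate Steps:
Y = 49
E = 294 (E = 6*49 = 294)
1/(E + 5610) = 1/(294 + 5610) = 1/5904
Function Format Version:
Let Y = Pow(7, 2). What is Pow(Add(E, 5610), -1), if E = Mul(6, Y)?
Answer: Rational(1, 5904) ≈ 0.00016938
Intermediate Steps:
Y = 49
E = 294 (E = Mul(6, 49) = 294)
Pow(Add(E, 5610), -1) = Pow(Add(294, 5610), -1) = Pow(5904, -1) = Rational(1, 5904)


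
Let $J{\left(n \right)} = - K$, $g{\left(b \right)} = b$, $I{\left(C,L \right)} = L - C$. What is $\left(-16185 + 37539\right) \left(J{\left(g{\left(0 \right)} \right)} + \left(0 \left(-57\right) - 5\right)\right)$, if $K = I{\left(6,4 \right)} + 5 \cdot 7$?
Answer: $-811452$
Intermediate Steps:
$K = 33$ ($K = \left(4 - 6\right) + 5 \cdot 7 = \left(4 - 6\right) + 35 = -2 + 35 = 33$)
$J{\left(n \right)} = -33$ ($J{\left(n \right)} = \left(-1\right) 33 = -33$)
$\left(-16185 + 37539\right) \left(J{\left(g{\left(0 \right)} \right)} + \left(0 \left(-57\right) - 5\right)\right) = \left(-16185 + 37539\right) \left(-33 + \left(0 \left(-57\right) - 5\right)\right) = 21354 \left(-33 + \left(0 - 5\right)\right) = 21354 \left(-33 - 5\right) = 21354 \left(-38\right) = -811452$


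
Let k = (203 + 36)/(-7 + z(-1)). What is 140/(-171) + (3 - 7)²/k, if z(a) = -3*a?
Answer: -44404/40869 ≈ -1.0865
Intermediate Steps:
k = -239/4 (k = (203 + 36)/(-7 - 3*(-1)) = 239/(-7 + 3) = 239/(-4) = 239*(-¼) = -239/4 ≈ -59.750)
140/(-171) + (3 - 7)²/k = 140/(-171) + (3 - 7)²/(-239/4) = 140*(-1/171) + (-4)²*(-4/239) = -140/171 + 16*(-4/239) = -140/171 - 64/239 = -44404/40869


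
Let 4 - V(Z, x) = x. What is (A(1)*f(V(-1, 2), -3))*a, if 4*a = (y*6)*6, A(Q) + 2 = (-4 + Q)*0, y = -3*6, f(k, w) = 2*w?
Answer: -1944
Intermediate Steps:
V(Z, x) = 4 - x
y = -18
A(Q) = -2 (A(Q) = -2 + (-4 + Q)*0 = -2 + 0 = -2)
a = -162 (a = (-18*6*6)/4 = (-108*6)/4 = (1/4)*(-648) = -162)
(A(1)*f(V(-1, 2), -3))*a = -4*(-3)*(-162) = -2*(-6)*(-162) = 12*(-162) = -1944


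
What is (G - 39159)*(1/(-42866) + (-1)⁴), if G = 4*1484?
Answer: -1424103895/42866 ≈ -33222.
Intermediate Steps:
G = 5936
(G - 39159)*(1/(-42866) + (-1)⁴) = (5936 - 39159)*(1/(-42866) + (-1)⁴) = -33223*(-1/42866 + 1) = -33223*42865/42866 = -1424103895/42866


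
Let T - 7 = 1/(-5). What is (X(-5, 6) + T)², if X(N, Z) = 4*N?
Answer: 4356/25 ≈ 174.24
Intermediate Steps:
T = 34/5 (T = 7 + 1/(-5) = 7 - ⅕ = 34/5 ≈ 6.8000)
(X(-5, 6) + T)² = (4*(-5) + 34/5)² = (-20 + 34/5)² = (-66/5)² = 4356/25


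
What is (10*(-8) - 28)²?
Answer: 11664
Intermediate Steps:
(10*(-8) - 28)² = (-80 - 28)² = (-108)² = 11664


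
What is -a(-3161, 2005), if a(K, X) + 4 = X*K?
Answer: 6337809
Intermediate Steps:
a(K, X) = -4 + K*X (a(K, X) = -4 + X*K = -4 + K*X)
-a(-3161, 2005) = -(-4 - 3161*2005) = -(-4 - 6337805) = -1*(-6337809) = 6337809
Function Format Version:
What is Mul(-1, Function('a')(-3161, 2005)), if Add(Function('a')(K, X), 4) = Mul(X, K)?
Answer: 6337809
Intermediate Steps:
Function('a')(K, X) = Add(-4, Mul(K, X)) (Function('a')(K, X) = Add(-4, Mul(X, K)) = Add(-4, Mul(K, X)))
Mul(-1, Function('a')(-3161, 2005)) = Mul(-1, Add(-4, Mul(-3161, 2005))) = Mul(-1, Add(-4, -6337805)) = Mul(-1, -6337809) = 6337809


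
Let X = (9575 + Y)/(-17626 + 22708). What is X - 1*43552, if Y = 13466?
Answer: -221308223/5082 ≈ -43547.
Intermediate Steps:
X = 23041/5082 (X = (9575 + 13466)/(-17626 + 22708) = 23041/5082 ≈ 4.5338)
X - 1*43552 = 23041/5082 - 1*43552 = 23041/5082 - 43552 = -221308223/5082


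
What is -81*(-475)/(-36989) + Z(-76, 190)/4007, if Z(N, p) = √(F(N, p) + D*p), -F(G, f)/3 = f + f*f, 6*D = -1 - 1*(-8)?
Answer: -38475/36989 + I*√977835/12021 ≈ -1.0402 + 0.082261*I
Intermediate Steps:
D = 7/6 (D = (-1 - 1*(-8))/6 = (-1 + 8)/6 = (⅙)*7 = 7/6 ≈ 1.1667)
F(G, f) = -3*f - 3*f² (F(G, f) = -3*(f + f*f) = -3*(f + f²) = -3*f - 3*f²)
Z(N, p) = √(7*p/6 - 3*p*(1 + p)) (Z(N, p) = √(-3*p*(1 + p) + 7*p/6) = √(7*p/6 - 3*p*(1 + p)))
-81*(-475)/(-36989) + Z(-76, 190)/4007 = -81*(-475)/(-36989) + (√6*√(190*(-11 - 18*190))/6)/4007 = 38475*(-1/36989) + (√6*√(190*(-11 - 3420))/6)*(1/4007) = -38475/36989 + (√6*√(190*(-3431))/6)*(1/4007) = -38475/36989 + (√6*√(-651890)/6)*(1/4007) = -38475/36989 + (√6*(I*√651890)/6)*(1/4007) = -38475/36989 + (I*√977835/3)*(1/4007) = -38475/36989 + I*√977835/12021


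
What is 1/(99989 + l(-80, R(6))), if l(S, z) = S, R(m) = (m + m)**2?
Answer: 1/99909 ≈ 1.0009e-5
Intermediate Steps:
R(m) = 4*m**2 (R(m) = (2*m)**2 = 4*m**2)
1/(99989 + l(-80, R(6))) = 1/(99989 - 80) = 1/99909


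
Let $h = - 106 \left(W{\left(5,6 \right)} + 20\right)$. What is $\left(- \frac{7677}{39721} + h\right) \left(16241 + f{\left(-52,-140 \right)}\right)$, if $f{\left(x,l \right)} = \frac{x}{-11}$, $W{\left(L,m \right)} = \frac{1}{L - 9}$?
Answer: $- \frac{29723166226243}{873862} \approx -3.4014 \cdot 10^{7}$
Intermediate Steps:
$W{\left(L,m \right)} = \frac{1}{-9 + L}$
$h = - \frac{4187}{2}$ ($h = - 106 \left(\frac{1}{-9 + 5} + 20\right) = - 106 \left(\frac{1}{-4} + 20\right) = - 106 \left(- \frac{1}{4} + 20\right) = \left(-106\right) \frac{79}{4} = - \frac{4187}{2} \approx -2093.5$)
$f{\left(x,l \right)} = - \frac{x}{11}$ ($f{\left(x,l \right)} = x \left(- \frac{1}{11}\right) = - \frac{x}{11}$)
$\left(- \frac{7677}{39721} + h\right) \left(16241 + f{\left(-52,-140 \right)}\right) = \left(- \frac{7677}{39721} - \frac{4187}{2}\right) \left(16241 - - \frac{52}{11}\right) = \left(\left(-7677\right) \frac{1}{39721} - \frac{4187}{2}\right) \left(16241 + \frac{52}{11}\right) = \left(- \frac{7677}{39721} - \frac{4187}{2}\right) \frac{178703}{11} = \left(- \frac{166327181}{79442}\right) \frac{178703}{11} = - \frac{29723166226243}{873862}$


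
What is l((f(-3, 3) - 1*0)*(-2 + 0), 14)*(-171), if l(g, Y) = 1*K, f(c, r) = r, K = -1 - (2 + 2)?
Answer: 855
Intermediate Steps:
K = -5 (K = -1 - 1*4 = -1 - 4 = -5)
l(g, Y) = -5 (l(g, Y) = 1*(-5) = -5)
l((f(-3, 3) - 1*0)*(-2 + 0), 14)*(-171) = -5*(-171) = 855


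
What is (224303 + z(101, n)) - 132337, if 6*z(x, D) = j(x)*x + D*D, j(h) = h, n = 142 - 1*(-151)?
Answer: 323923/3 ≈ 1.0797e+5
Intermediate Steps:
n = 293 (n = 142 + 151 = 293)
z(x, D) = D²/6 + x²/6 (z(x, D) = (x*x + D*D)/6 = (x² + D²)/6 = (D² + x²)/6 = D²/6 + x²/6)
(224303 + z(101, n)) - 132337 = (224303 + ((⅙)*293² + (⅙)*101²)) - 132337 = (224303 + ((⅙)*85849 + (⅙)*10201)) - 132337 = (224303 + (85849/6 + 10201/6)) - 132337 = (224303 + 48025/3) - 132337 = 720934/3 - 132337 = 323923/3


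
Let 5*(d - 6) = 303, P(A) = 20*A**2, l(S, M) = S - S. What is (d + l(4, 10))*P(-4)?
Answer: 21312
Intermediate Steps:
l(S, M) = 0
d = 333/5 (d = 6 + (1/5)*303 = 6 + 303/5 = 333/5 ≈ 66.600)
(d + l(4, 10))*P(-4) = (333/5 + 0)*(20*(-4)**2) = 333*(20*16)/5 = (333/5)*320 = 21312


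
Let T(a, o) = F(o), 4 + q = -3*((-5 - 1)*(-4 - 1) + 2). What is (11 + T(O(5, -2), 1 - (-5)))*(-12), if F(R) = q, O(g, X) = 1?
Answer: 1068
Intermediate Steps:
q = -100 (q = -4 - 3*((-5 - 1)*(-4 - 1) + 2) = -4 - 3*(-6*(-5) + 2) = -4 - 3*(30 + 2) = -4 - 3*32 = -4 - 96 = -100)
F(R) = -100
T(a, o) = -100
(11 + T(O(5, -2), 1 - (-5)))*(-12) = (11 - 100)*(-12) = -89*(-12) = 1068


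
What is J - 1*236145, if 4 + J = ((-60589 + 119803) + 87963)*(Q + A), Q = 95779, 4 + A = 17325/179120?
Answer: 504962754083729/35824 ≈ 1.4096e+10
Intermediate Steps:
A = -139831/35824 (A = -4 + 17325/179120 = -4 + 17325*(1/179120) = -4 + 3465/35824 = -139831/35824 ≈ -3.9033)
J = 504971213742209/35824 (J = -4 + ((-60589 + 119803) + 87963)*(95779 - 139831/35824) = -4 + (59214 + 87963)*(3431047065/35824) = -4 + 147177*(3431047065/35824) = -4 + 504971213885505/35824 = 504971213742209/35824 ≈ 1.4096e+10)
J - 1*236145 = 504971213742209/35824 - 1*236145 = 504971213742209/35824 - 236145 = 504962754083729/35824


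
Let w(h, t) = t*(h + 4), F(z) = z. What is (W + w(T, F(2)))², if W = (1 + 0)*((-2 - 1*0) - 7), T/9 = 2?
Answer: 1225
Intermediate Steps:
T = 18 (T = 9*2 = 18)
w(h, t) = t*(4 + h)
W = -9 (W = 1*((-2 + 0) - 7) = 1*(-2 - 7) = 1*(-9) = -9)
(W + w(T, F(2)))² = (-9 + 2*(4 + 18))² = (-9 + 2*22)² = (-9 + 44)² = 35² = 1225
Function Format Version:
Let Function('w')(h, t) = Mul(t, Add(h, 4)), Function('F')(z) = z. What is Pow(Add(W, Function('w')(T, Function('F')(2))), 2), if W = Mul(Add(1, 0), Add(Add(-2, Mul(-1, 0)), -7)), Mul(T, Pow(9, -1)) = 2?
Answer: 1225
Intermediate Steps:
T = 18 (T = Mul(9, 2) = 18)
Function('w')(h, t) = Mul(t, Add(4, h))
W = -9 (W = Mul(1, Add(Add(-2, 0), -7)) = Mul(1, Add(-2, -7)) = Mul(1, -9) = -9)
Pow(Add(W, Function('w')(T, Function('F')(2))), 2) = Pow(Add(-9, Mul(2, Add(4, 18))), 2) = Pow(Add(-9, Mul(2, 22)), 2) = Pow(Add(-9, 44), 2) = Pow(35, 2) = 1225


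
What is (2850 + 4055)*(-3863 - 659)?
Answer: -31224410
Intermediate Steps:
(2850 + 4055)*(-3863 - 659) = 6905*(-4522) = -31224410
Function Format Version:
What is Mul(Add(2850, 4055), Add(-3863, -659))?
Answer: -31224410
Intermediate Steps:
Mul(Add(2850, 4055), Add(-3863, -659)) = Mul(6905, -4522) = -31224410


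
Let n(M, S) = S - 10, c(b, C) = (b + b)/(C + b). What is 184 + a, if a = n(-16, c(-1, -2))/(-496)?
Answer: 68455/372 ≈ 184.02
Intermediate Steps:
c(b, C) = 2*b/(C + b) (c(b, C) = (2*b)/(C + b) = 2*b/(C + b))
n(M, S) = -10 + S
a = 7/372 (a = (-10 + 2*(-1)/(-2 - 1))/(-496) = (-10 + 2*(-1)/(-3))*(-1/496) = (-10 + 2*(-1)*(-1/3))*(-1/496) = (-10 + 2/3)*(-1/496) = -28/3*(-1/496) = 7/372 ≈ 0.018817)
184 + a = 184 + 7/372 = 68455/372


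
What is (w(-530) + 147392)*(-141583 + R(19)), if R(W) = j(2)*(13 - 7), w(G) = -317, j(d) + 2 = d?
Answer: -20823319725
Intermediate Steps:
j(d) = -2 + d
R(W) = 0 (R(W) = (-2 + 2)*(13 - 7) = 0*6 = 0)
(w(-530) + 147392)*(-141583 + R(19)) = (-317 + 147392)*(-141583 + 0) = 147075*(-141583) = -20823319725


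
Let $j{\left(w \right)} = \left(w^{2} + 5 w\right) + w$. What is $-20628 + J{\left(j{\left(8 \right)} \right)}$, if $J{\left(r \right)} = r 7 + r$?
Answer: $-19732$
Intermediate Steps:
$j{\left(w \right)} = w^{2} + 6 w$
$J{\left(r \right)} = 8 r$ ($J{\left(r \right)} = 7 r + r = 8 r$)
$-20628 + J{\left(j{\left(8 \right)} \right)} = -20628 + 8 \cdot 8 \left(6 + 8\right) = -20628 + 8 \cdot 8 \cdot 14 = -20628 + 8 \cdot 112 = -20628 + 896 = -19732$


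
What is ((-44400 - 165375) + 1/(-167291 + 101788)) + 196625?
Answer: -861364451/65503 ≈ -13150.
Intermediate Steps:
((-44400 - 165375) + 1/(-167291 + 101788)) + 196625 = (-209775 + 1/(-65503)) + 196625 = (-209775 - 1/65503) + 196625 = -13740891826/65503 + 196625 = -861364451/65503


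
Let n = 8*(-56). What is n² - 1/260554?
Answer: 52294230015/260554 ≈ 2.0070e+5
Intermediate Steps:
n = -448
n² - 1/260554 = (-448)² - 1/260554 = 200704 - 1*1/260554 = 200704 - 1/260554 = 52294230015/260554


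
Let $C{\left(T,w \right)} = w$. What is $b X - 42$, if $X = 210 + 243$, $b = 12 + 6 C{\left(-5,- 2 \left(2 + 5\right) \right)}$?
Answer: $-32658$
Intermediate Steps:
$b = -72$ ($b = 12 + 6 \left(- 2 \left(2 + 5\right)\right) = 12 + 6 \left(\left(-2\right) 7\right) = 12 + 6 \left(-14\right) = 12 - 84 = -72$)
$X = 453$
$b X - 42 = \left(-72\right) 453 - 42 = -32616 - 42 = -32658$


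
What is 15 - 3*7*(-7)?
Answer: 162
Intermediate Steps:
15 - 3*7*(-7) = 15 - 21*(-7) = 15 + 147 = 162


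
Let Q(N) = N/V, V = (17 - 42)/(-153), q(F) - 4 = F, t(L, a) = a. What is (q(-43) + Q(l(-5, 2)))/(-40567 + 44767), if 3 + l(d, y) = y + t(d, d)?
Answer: -631/35000 ≈ -0.018029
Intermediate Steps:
q(F) = 4 + F
V = 25/153 (V = -25*(-1/153) = 25/153 ≈ 0.16340)
l(d, y) = -3 + d + y (l(d, y) = -3 + (y + d) = -3 + (d + y) = -3 + d + y)
Q(N) = 153*N/25 (Q(N) = N/(25/153) = N*(153/25) = 153*N/25)
(q(-43) + Q(l(-5, 2)))/(-40567 + 44767) = ((4 - 43) + 153*(-3 - 5 + 2)/25)/(-40567 + 44767) = (-39 + (153/25)*(-6))/4200 = (-39 - 918/25)*(1/4200) = -1893/25*1/4200 = -631/35000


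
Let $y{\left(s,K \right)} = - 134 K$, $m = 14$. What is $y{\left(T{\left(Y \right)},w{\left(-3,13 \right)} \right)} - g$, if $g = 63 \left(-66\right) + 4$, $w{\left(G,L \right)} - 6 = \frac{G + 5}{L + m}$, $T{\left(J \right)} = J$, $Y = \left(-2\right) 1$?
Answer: $\frac{90182}{27} \approx 3340.1$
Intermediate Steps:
$Y = -2$
$w{\left(G,L \right)} = 6 + \frac{5 + G}{14 + L}$ ($w{\left(G,L \right)} = 6 + \frac{G + 5}{L + 14} = 6 + \frac{5 + G}{14 + L}$)
$g = -4154$ ($g = -4158 + 4 = -4154$)
$y{\left(T{\left(Y \right)},w{\left(-3,13 \right)} \right)} - g = - 134 \frac{89 - 3 + 6 \cdot 13}{14 + 13} - -4154 = - 134 \frac{89 - 3 + 78}{27} + 4154 = - 134 \cdot \frac{1}{27} \cdot 164 + 4154 = \left(-134\right) \frac{164}{27} + 4154 = - \frac{21976}{27} + 4154 = \frac{90182}{27}$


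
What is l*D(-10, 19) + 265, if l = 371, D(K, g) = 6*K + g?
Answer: -14946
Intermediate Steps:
D(K, g) = g + 6*K
l*D(-10, 19) + 265 = 371*(19 + 6*(-10)) + 265 = 371*(19 - 60) + 265 = 371*(-41) + 265 = -15211 + 265 = -14946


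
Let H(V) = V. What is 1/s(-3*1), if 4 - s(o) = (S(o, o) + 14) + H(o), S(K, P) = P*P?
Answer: -1/16 ≈ -0.062500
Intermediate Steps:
S(K, P) = P²
s(o) = -10 - o - o² (s(o) = 4 - ((o² + 14) + o) = 4 - ((14 + o²) + o) = 4 - (14 + o + o²) = 4 + (-14 - o - o²) = -10 - o - o²)
1/s(-3*1) = 1/(-10 - (-3) - (-3*1)²) = 1/(-10 - 1*(-3) - 1*(-3)²) = 1/(-10 + 3 - 1*9) = 1/(-10 + 3 - 9) = 1/(-16) = -1/16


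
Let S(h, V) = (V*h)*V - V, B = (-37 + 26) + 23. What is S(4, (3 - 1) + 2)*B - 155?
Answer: 565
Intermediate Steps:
B = 12 (B = -11 + 23 = 12)
S(h, V) = -V + h*V² (S(h, V) = h*V² - V = -V + h*V²)
S(4, (3 - 1) + 2)*B - 155 = (((3 - 1) + 2)*(-1 + ((3 - 1) + 2)*4))*12 - 155 = ((2 + 2)*(-1 + (2 + 2)*4))*12 - 155 = (4*(-1 + 4*4))*12 - 155 = (4*(-1 + 16))*12 - 155 = (4*15)*12 - 155 = 60*12 - 155 = 720 - 155 = 565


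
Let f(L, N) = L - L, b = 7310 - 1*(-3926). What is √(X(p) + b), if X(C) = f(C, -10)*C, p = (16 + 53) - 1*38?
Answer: 106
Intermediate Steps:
b = 11236 (b = 7310 + 3926 = 11236)
f(L, N) = 0
p = 31 (p = 69 - 38 = 31)
X(C) = 0 (X(C) = 0*C = 0)
√(X(p) + b) = √(0 + 11236) = √11236 = 106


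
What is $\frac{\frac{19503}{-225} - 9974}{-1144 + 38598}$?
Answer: $- \frac{251517}{936350} \approx -0.26861$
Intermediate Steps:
$\frac{\frac{19503}{-225} - 9974}{-1144 + 38598} = \frac{19503 \left(- \frac{1}{225}\right) - 9974}{37454} = \left(- \frac{2167}{25} - 9974\right) \frac{1}{37454} = \left(- \frac{251517}{25}\right) \frac{1}{37454} = - \frac{251517}{936350}$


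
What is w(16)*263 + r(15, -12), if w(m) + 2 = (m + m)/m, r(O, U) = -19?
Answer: -19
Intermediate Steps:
w(m) = 0 (w(m) = -2 + (m + m)/m = -2 + (2*m)/m = -2 + 2 = 0)
w(16)*263 + r(15, -12) = 0*263 - 19 = 0 - 19 = -19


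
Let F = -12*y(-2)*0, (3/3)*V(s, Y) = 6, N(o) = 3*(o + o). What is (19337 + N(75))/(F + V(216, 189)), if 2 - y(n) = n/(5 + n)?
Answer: 19787/6 ≈ 3297.8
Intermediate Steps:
N(o) = 6*o (N(o) = 3*(2*o) = 6*o)
y(n) = 2 - n/(5 + n)
V(s, Y) = 6
F = 0 (F = -12*(10 - 2)/(5 - 2)*0 = -12*8/3*0 = -32*0 = 0)
(19337 + N(75))/(F + V(216, 189)) = (19337 + 6*75)/(0 + 6) = (19337 + 450)/6 = 19787*(⅙) = 19787/6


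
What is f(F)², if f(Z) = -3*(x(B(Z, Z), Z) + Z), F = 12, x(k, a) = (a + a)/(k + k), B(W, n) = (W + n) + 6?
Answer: 34596/25 ≈ 1383.8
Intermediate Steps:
B(W, n) = 6 + W + n
x(k, a) = a/k (x(k, a) = (2*a)/((2*k)) = (2*a)*(1/(2*k)) = a/k)
f(Z) = -3*Z - 3*Z/(6 + 2*Z) (f(Z) = -3*(Z/(6 + Z + Z) + Z) = -3*(Z/(6 + 2*Z) + Z) = -3*(Z + Z/(6 + 2*Z)) = -3*Z - 3*Z/(6 + 2*Z))
f(F)² = ((3/2)*12*(-7 - 2*12)/(3 + 12))² = ((3/2)*12*(-7 - 24)/15)² = ((3/2)*12*(1/15)*(-31))² = (-186/5)² = 34596/25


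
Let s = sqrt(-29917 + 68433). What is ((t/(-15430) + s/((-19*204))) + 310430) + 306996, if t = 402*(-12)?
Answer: 4763444002/7715 - sqrt(9629)/1938 ≈ 6.1743e+5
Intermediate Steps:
t = -4824
s = 2*sqrt(9629) (s = sqrt(38516) = 2*sqrt(9629) ≈ 196.25)
((t/(-15430) + s/((-19*204))) + 310430) + 306996 = ((-4824/(-15430) + (2*sqrt(9629))/((-19*204))) + 310430) + 306996 = ((-4824*(-1/15430) + (2*sqrt(9629))/(-3876)) + 310430) + 306996 = ((2412/7715 + (2*sqrt(9629))*(-1/3876)) + 310430) + 306996 = ((2412/7715 - sqrt(9629)/1938) + 310430) + 306996 = (2394969862/7715 - sqrt(9629)/1938) + 306996 = 4763444002/7715 - sqrt(9629)/1938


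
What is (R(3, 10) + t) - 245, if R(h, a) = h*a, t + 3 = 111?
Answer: -107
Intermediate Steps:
t = 108 (t = -3 + 111 = 108)
R(h, a) = a*h
(R(3, 10) + t) - 245 = (10*3 + 108) - 245 = (30 + 108) - 245 = 138 - 245 = -107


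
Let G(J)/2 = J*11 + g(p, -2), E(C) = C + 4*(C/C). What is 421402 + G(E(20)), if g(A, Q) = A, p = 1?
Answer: 421932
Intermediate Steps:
E(C) = 4 + C (E(C) = C + 4*1 = C + 4 = 4 + C)
G(J) = 2 + 22*J (G(J) = 2*(J*11 + 1) = 2*(11*J + 1) = 2*(1 + 11*J) = 2 + 22*J)
421402 + G(E(20)) = 421402 + (2 + 22*(4 + 20)) = 421402 + (2 + 22*24) = 421402 + (2 + 528) = 421402 + 530 = 421932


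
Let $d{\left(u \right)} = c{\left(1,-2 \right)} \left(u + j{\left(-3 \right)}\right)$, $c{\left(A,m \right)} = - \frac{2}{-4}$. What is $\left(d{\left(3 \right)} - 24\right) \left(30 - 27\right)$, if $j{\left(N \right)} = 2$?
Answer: $- \frac{129}{2} \approx -64.5$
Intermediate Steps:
$c{\left(A,m \right)} = \frac{1}{2}$ ($c{\left(A,m \right)} = \left(-2\right) \left(- \frac{1}{4}\right) = \frac{1}{2}$)
$d{\left(u \right)} = 1 + \frac{u}{2}$ ($d{\left(u \right)} = \frac{u + 2}{2} = \frac{2 + u}{2} = 1 + \frac{u}{2}$)
$\left(d{\left(3 \right)} - 24\right) \left(30 - 27\right) = \left(\left(1 + \frac{1}{2} \cdot 3\right) - 24\right) \left(30 - 27\right) = \left(\left(1 + \frac{3}{2}\right) - 24\right) 3 = \left(\frac{5}{2} - 24\right) 3 = \left(- \frac{43}{2}\right) 3 = - \frac{129}{2}$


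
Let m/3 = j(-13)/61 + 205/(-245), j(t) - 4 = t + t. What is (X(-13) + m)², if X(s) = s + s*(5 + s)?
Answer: 68257832644/8934121 ≈ 7640.1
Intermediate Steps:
j(t) = 4 + 2*t (j(t) = 4 + (t + t) = 4 + 2*t)
m = -10737/2989 (m = 3*((4 + 2*(-13))/61 + 205/(-245)) = 3*((4 - 26)*(1/61) + 205*(-1/245)) = 3*(-22*1/61 - 41/49) = 3*(-22/61 - 41/49) = 3*(-3579/2989) = -10737/2989 ≈ -3.5922)
(X(-13) + m)² = (-13*(6 - 13) - 10737/2989)² = (-13*(-7) - 10737/2989)² = (91 - 10737/2989)² = (261262/2989)² = 68257832644/8934121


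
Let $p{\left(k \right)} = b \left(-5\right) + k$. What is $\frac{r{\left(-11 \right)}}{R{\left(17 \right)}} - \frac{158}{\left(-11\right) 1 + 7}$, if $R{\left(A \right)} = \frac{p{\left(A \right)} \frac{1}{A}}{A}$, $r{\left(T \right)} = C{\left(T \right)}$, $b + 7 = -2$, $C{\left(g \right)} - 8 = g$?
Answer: $\frac{791}{31} \approx 25.516$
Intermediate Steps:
$C{\left(g \right)} = 8 + g$
$b = -9$ ($b = -7 - 2 = -9$)
$r{\left(T \right)} = 8 + T$
$p{\left(k \right)} = 45 + k$ ($p{\left(k \right)} = \left(-9\right) \left(-5\right) + k = 45 + k$)
$R{\left(A \right)} = \frac{45 + A}{A^{2}}$ ($R{\left(A \right)} = \frac{\left(45 + A\right) \frac{1}{A}}{A} = \frac{\frac{1}{A} \left(45 + A\right)}{A} = \frac{45 + A}{A^{2}}$)
$\frac{r{\left(-11 \right)}}{R{\left(17 \right)}} - \frac{158}{\left(-11\right) 1 + 7} = \frac{8 - 11}{\frac{1}{289} \left(45 + 17\right)} - \frac{158}{\left(-11\right) 1 + 7} = - \frac{3}{\frac{1}{289} \cdot 62} - \frac{158}{-11 + 7} = - \frac{3}{\frac{62}{289}} - \frac{158}{-4} = \left(-3\right) \frac{289}{62} - - \frac{79}{2} = - \frac{867}{62} + \frac{79}{2} = \frac{791}{31}$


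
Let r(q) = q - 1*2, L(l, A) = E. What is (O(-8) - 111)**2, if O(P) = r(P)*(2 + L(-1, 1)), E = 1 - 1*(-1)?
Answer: 22801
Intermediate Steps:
E = 2 (E = 1 + 1 = 2)
L(l, A) = 2
r(q) = -2 + q (r(q) = q - 2 = -2 + q)
O(P) = -8 + 4*P (O(P) = (-2 + P)*(2 + 2) = (-2 + P)*4 = -8 + 4*P)
(O(-8) - 111)**2 = ((-8 + 4*(-8)) - 111)**2 = ((-8 - 32) - 111)**2 = (-40 - 111)**2 = (-151)**2 = 22801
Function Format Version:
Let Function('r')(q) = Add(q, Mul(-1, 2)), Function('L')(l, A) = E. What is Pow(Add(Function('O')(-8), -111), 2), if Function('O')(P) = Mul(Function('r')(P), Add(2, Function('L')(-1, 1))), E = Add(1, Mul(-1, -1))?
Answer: 22801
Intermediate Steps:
E = 2 (E = Add(1, 1) = 2)
Function('L')(l, A) = 2
Function('r')(q) = Add(-2, q) (Function('r')(q) = Add(q, -2) = Add(-2, q))
Function('O')(P) = Add(-8, Mul(4, P)) (Function('O')(P) = Mul(Add(-2, P), Add(2, 2)) = Mul(Add(-2, P), 4) = Add(-8, Mul(4, P)))
Pow(Add(Function('O')(-8), -111), 2) = Pow(Add(Add(-8, Mul(4, -8)), -111), 2) = Pow(Add(Add(-8, -32), -111), 2) = Pow(Add(-40, -111), 2) = Pow(-151, 2) = 22801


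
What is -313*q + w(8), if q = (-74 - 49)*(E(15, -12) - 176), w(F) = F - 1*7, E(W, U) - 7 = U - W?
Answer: -7545803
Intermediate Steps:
E(W, U) = 7 + U - W (E(W, U) = 7 + (U - W) = 7 + U - W)
w(F) = -7 + F (w(F) = F - 7 = -7 + F)
q = 24108 (q = (-74 - 49)*((7 - 12 - 1*15) - 176) = -123*((7 - 12 - 15) - 176) = -123*(-20 - 176) = -123*(-196) = 24108)
-313*q + w(8) = -313*24108 + (-7 + 8) = -7545804 + 1 = -7545803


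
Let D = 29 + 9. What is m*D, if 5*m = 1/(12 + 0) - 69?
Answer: -15713/30 ≈ -523.77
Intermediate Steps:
D = 38
m = -827/60 (m = (1/(12 + 0) - 69)/5 = (1/12 - 69)/5 = (1/5)*(-827/12) = -827/60 ≈ -13.783)
m*D = -827/60*38 = -15713/30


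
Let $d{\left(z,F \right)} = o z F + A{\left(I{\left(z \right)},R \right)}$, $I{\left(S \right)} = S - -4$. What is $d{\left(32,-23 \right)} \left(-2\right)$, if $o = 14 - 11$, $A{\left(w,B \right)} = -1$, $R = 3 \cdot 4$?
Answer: $4418$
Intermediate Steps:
$I{\left(S \right)} = 4 + S$ ($I{\left(S \right)} = S + 4 = 4 + S$)
$R = 12$
$o = 3$ ($o = 14 - 11 = 3$)
$d{\left(z,F \right)} = -1 + 3 F z$ ($d{\left(z,F \right)} = 3 z F - 1 = 3 F z - 1 = -1 + 3 F z$)
$d{\left(32,-23 \right)} \left(-2\right) = \left(-1 + 3 \left(-23\right) 32\right) \left(-2\right) = \left(-1 - 2208\right) \left(-2\right) = \left(-2209\right) \left(-2\right) = 4418$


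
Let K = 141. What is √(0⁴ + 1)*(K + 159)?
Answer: 300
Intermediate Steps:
√(0⁴ + 1)*(K + 159) = √(0⁴ + 1)*(141 + 159) = √(0 + 1)*300 = √1*300 = 1*300 = 300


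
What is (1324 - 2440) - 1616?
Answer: -2732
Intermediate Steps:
(1324 - 2440) - 1616 = -1116 - 1616 = -2732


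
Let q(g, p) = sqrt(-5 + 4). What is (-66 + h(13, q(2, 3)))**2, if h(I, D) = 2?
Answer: 4096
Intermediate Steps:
q(g, p) = I (q(g, p) = sqrt(-1) = I)
(-66 + h(13, q(2, 3)))**2 = (-66 + 2)**2 = (-64)**2 = 4096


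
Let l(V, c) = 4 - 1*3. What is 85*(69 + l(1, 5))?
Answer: 5950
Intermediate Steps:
l(V, c) = 1 (l(V, c) = 4 - 3 = 1)
85*(69 + l(1, 5)) = 85*(69 + 1) = 85*70 = 5950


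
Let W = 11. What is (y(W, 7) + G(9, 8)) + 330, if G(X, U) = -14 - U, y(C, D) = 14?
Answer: 322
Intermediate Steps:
(y(W, 7) + G(9, 8)) + 330 = (14 + (-14 - 1*8)) + 330 = (14 + (-14 - 8)) + 330 = (14 - 22) + 330 = -8 + 330 = 322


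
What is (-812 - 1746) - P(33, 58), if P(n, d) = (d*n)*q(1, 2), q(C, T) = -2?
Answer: 1270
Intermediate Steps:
P(n, d) = -2*d*n (P(n, d) = (d*n)*(-2) = -2*d*n)
(-812 - 1746) - P(33, 58) = (-812 - 1746) - (-2)*58*33 = -2558 - 1*(-3828) = -2558 + 3828 = 1270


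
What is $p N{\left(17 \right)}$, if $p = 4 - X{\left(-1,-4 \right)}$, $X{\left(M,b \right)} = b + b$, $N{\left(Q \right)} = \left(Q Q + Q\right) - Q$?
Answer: $3468$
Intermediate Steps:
$N{\left(Q \right)} = Q^{2}$ ($N{\left(Q \right)} = \left(Q^{2} + Q\right) - Q = \left(Q + Q^{2}\right) - Q = Q^{2}$)
$X{\left(M,b \right)} = 2 b$
$p = 12$ ($p = 4 - 2 \left(-4\right) = 4 - -8 = 4 + 8 = 12$)
$p N{\left(17 \right)} = 12 \cdot 17^{2} = 12 \cdot 289 = 3468$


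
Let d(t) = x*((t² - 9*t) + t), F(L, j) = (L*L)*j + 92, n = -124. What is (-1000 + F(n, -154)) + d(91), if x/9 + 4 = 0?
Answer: -2640720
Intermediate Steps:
x = -36 (x = -36 + 9*0 = -36 + 0 = -36)
F(L, j) = 92 + j*L² (F(L, j) = L²*j + 92 = j*L² + 92 = 92 + j*L²)
d(t) = -36*t² + 288*t (d(t) = -36*((t² - 9*t) + t) = -36*(t² - 8*t) = -36*t² + 288*t)
(-1000 + F(n, -154)) + d(91) = (-1000 + (92 - 154*(-124)²)) + 36*91*(8 - 1*91) = (-1000 + (92 - 154*15376)) + 36*91*(8 - 91) = (-1000 + (92 - 2367904)) + 36*91*(-83) = (-1000 - 2367812) - 271908 = -2368812 - 271908 = -2640720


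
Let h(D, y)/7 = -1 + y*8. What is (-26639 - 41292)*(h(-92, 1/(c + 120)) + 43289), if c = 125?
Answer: -102907177418/35 ≈ -2.9402e+9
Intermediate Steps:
h(D, y) = -7 + 56*y (h(D, y) = 7*(-1 + y*8) = 7*(-1 + 8*y) = -7 + 56*y)
(-26639 - 41292)*(h(-92, 1/(c + 120)) + 43289) = (-26639 - 41292)*((-7 + 56/(125 + 120)) + 43289) = -67931*((-7 + 56/245) + 43289) = -67931*((-7 + 56*(1/245)) + 43289) = -67931*((-7 + 8/35) + 43289) = -67931*(-237/35 + 43289) = -67931*1514878/35 = -102907177418/35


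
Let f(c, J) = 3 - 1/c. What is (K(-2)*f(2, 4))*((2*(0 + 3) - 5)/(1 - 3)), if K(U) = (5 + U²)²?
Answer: -405/4 ≈ -101.25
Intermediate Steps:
(K(-2)*f(2, 4))*((2*(0 + 3) - 5)/(1 - 3)) = ((5 + (-2)²)²*(3 - 1/2))*((2*(0 + 3) - 5)/(1 - 3)) = ((5 + 4)²*(3 - 1*½))*((2*3 - 5)/(-2)) = (9²*(3 - ½))*((6 - 5)*(-½)) = (81*(5/2))*(1*(-½)) = (405/2)*(-½) = -405/4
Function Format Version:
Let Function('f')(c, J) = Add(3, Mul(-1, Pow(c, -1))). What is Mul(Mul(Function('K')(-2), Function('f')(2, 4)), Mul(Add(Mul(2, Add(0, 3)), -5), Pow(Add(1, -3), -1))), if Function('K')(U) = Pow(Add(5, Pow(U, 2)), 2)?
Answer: Rational(-405, 4) ≈ -101.25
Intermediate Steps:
Mul(Mul(Function('K')(-2), Function('f')(2, 4)), Mul(Add(Mul(2, Add(0, 3)), -5), Pow(Add(1, -3), -1))) = Mul(Mul(Pow(Add(5, Pow(-2, 2)), 2), Add(3, Mul(-1, Pow(2, -1)))), Mul(Add(Mul(2, Add(0, 3)), -5), Pow(Add(1, -3), -1))) = Mul(Mul(Pow(Add(5, 4), 2), Add(3, Mul(-1, Rational(1, 2)))), Mul(Add(Mul(2, 3), -5), Pow(-2, -1))) = Mul(Mul(Pow(9, 2), Add(3, Rational(-1, 2))), Mul(Add(6, -5), Rational(-1, 2))) = Mul(Mul(81, Rational(5, 2)), Mul(1, Rational(-1, 2))) = Mul(Rational(405, 2), Rational(-1, 2)) = Rational(-405, 4)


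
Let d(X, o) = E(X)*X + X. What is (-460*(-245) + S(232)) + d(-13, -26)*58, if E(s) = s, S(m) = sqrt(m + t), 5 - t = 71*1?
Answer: 121748 + sqrt(166) ≈ 1.2176e+5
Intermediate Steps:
t = -66 (t = 5 - 71 = -66)
S(m) = sqrt(-66 + m) (S(m) = sqrt(m - 66) = sqrt(-66 + m))
d(X, o) = X + X**2 (d(X, o) = X*X + X = X**2 + X = X + X**2)
(-460*(-245) + S(232)) + d(-13, -26)*58 = (-460*(-245) + sqrt(-66 + 232)) - 13*(1 - 13)*58 = (112700 + sqrt(166)) - 13*(-12)*58 = (112700 + sqrt(166)) + 156*58 = (112700 + sqrt(166)) + 9048 = 121748 + sqrt(166)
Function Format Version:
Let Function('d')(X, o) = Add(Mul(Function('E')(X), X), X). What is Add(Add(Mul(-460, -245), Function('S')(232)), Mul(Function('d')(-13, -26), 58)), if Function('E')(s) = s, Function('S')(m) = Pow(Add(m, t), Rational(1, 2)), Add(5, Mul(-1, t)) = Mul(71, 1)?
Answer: Add(121748, Pow(166, Rational(1, 2))) ≈ 1.2176e+5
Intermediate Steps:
t = -66 (t = Add(5, Mul(-1, Mul(71, 1))) = Add(5, Mul(-1, 71)) = Add(5, -71) = -66)
Function('S')(m) = Pow(Add(-66, m), Rational(1, 2)) (Function('S')(m) = Pow(Add(m, -66), Rational(1, 2)) = Pow(Add(-66, m), Rational(1, 2)))
Function('d')(X, o) = Add(X, Pow(X, 2)) (Function('d')(X, o) = Add(Mul(X, X), X) = Add(Pow(X, 2), X) = Add(X, Pow(X, 2)))
Add(Add(Mul(-460, -245), Function('S')(232)), Mul(Function('d')(-13, -26), 58)) = Add(Add(Mul(-460, -245), Pow(Add(-66, 232), Rational(1, 2))), Mul(Mul(-13, Add(1, -13)), 58)) = Add(Add(112700, Pow(166, Rational(1, 2))), Mul(Mul(-13, -12), 58)) = Add(Add(112700, Pow(166, Rational(1, 2))), Mul(156, 58)) = Add(Add(112700, Pow(166, Rational(1, 2))), 9048) = Add(121748, Pow(166, Rational(1, 2)))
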